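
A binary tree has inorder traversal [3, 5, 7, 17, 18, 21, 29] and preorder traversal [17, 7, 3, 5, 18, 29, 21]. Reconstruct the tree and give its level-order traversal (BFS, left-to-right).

Inorder:  [3, 5, 7, 17, 18, 21, 29]
Preorder: [17, 7, 3, 5, 18, 29, 21]
Algorithm: preorder visits root first, so consume preorder in order;
for each root, split the current inorder slice at that value into
left-subtree inorder and right-subtree inorder, then recurse.
Recursive splits:
  root=17; inorder splits into left=[3, 5, 7], right=[18, 21, 29]
  root=7; inorder splits into left=[3, 5], right=[]
  root=3; inorder splits into left=[], right=[5]
  root=5; inorder splits into left=[], right=[]
  root=18; inorder splits into left=[], right=[21, 29]
  root=29; inorder splits into left=[21], right=[]
  root=21; inorder splits into left=[], right=[]
Reconstructed level-order: [17, 7, 18, 3, 29, 5, 21]


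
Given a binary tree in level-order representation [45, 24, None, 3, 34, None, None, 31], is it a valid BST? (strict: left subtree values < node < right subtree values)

Level-order array: [45, 24, None, 3, 34, None, None, 31]
Validate using subtree bounds (lo, hi): at each node, require lo < value < hi,
then recurse left with hi=value and right with lo=value.
Preorder trace (stopping at first violation):
  at node 45 with bounds (-inf, +inf): OK
  at node 24 with bounds (-inf, 45): OK
  at node 3 with bounds (-inf, 24): OK
  at node 34 with bounds (24, 45): OK
  at node 31 with bounds (24, 34): OK
No violation found at any node.
Result: Valid BST


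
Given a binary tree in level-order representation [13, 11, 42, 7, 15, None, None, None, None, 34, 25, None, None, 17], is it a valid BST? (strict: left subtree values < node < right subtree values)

Level-order array: [13, 11, 42, 7, 15, None, None, None, None, 34, 25, None, None, 17]
Validate using subtree bounds (lo, hi): at each node, require lo < value < hi,
then recurse left with hi=value and right with lo=value.
Preorder trace (stopping at first violation):
  at node 13 with bounds (-inf, +inf): OK
  at node 11 with bounds (-inf, 13): OK
  at node 7 with bounds (-inf, 11): OK
  at node 15 with bounds (11, 13): VIOLATION
Node 15 violates its bound: not (11 < 15 < 13).
Result: Not a valid BST


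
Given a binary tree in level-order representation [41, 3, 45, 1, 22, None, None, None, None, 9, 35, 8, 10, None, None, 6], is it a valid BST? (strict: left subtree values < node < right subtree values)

Level-order array: [41, 3, 45, 1, 22, None, None, None, None, 9, 35, 8, 10, None, None, 6]
Validate using subtree bounds (lo, hi): at each node, require lo < value < hi,
then recurse left with hi=value and right with lo=value.
Preorder trace (stopping at first violation):
  at node 41 with bounds (-inf, +inf): OK
  at node 3 with bounds (-inf, 41): OK
  at node 1 with bounds (-inf, 3): OK
  at node 22 with bounds (3, 41): OK
  at node 9 with bounds (3, 22): OK
  at node 8 with bounds (3, 9): OK
  at node 6 with bounds (3, 8): OK
  at node 10 with bounds (9, 22): OK
  at node 35 with bounds (22, 41): OK
  at node 45 with bounds (41, +inf): OK
No violation found at any node.
Result: Valid BST


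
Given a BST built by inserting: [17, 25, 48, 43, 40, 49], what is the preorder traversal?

Tree insertion order: [17, 25, 48, 43, 40, 49]
Tree (level-order array): [17, None, 25, None, 48, 43, 49, 40]
Preorder traversal: [17, 25, 48, 43, 40, 49]


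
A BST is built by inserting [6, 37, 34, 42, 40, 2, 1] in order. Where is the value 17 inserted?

Starting tree (level order): [6, 2, 37, 1, None, 34, 42, None, None, None, None, 40]
Insertion path: 6 -> 37 -> 34
Result: insert 17 as left child of 34
Final tree (level order): [6, 2, 37, 1, None, 34, 42, None, None, 17, None, 40]


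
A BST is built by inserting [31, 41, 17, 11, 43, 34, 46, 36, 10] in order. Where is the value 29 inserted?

Starting tree (level order): [31, 17, 41, 11, None, 34, 43, 10, None, None, 36, None, 46]
Insertion path: 31 -> 17
Result: insert 29 as right child of 17
Final tree (level order): [31, 17, 41, 11, 29, 34, 43, 10, None, None, None, None, 36, None, 46]


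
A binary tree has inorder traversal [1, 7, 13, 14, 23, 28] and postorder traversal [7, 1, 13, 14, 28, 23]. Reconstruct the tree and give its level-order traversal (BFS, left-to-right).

Inorder:   [1, 7, 13, 14, 23, 28]
Postorder: [7, 1, 13, 14, 28, 23]
Algorithm: postorder visits root last, so walk postorder right-to-left;
each value is the root of the current inorder slice — split it at that
value, recurse on the right subtree first, then the left.
Recursive splits:
  root=23; inorder splits into left=[1, 7, 13, 14], right=[28]
  root=28; inorder splits into left=[], right=[]
  root=14; inorder splits into left=[1, 7, 13], right=[]
  root=13; inorder splits into left=[1, 7], right=[]
  root=1; inorder splits into left=[], right=[7]
  root=7; inorder splits into left=[], right=[]
Reconstructed level-order: [23, 14, 28, 13, 1, 7]


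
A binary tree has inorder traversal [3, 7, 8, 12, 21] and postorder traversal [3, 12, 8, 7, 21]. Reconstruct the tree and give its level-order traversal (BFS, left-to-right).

Inorder:   [3, 7, 8, 12, 21]
Postorder: [3, 12, 8, 7, 21]
Algorithm: postorder visits root last, so walk postorder right-to-left;
each value is the root of the current inorder slice — split it at that
value, recurse on the right subtree first, then the left.
Recursive splits:
  root=21; inorder splits into left=[3, 7, 8, 12], right=[]
  root=7; inorder splits into left=[3], right=[8, 12]
  root=8; inorder splits into left=[], right=[12]
  root=12; inorder splits into left=[], right=[]
  root=3; inorder splits into left=[], right=[]
Reconstructed level-order: [21, 7, 3, 8, 12]


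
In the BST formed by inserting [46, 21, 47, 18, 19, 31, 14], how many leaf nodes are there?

Tree built from: [46, 21, 47, 18, 19, 31, 14]
Tree (level-order array): [46, 21, 47, 18, 31, None, None, 14, 19]
Rule: A leaf has 0 children.
Per-node child counts:
  node 46: 2 child(ren)
  node 21: 2 child(ren)
  node 18: 2 child(ren)
  node 14: 0 child(ren)
  node 19: 0 child(ren)
  node 31: 0 child(ren)
  node 47: 0 child(ren)
Matching nodes: [14, 19, 31, 47]
Count of leaf nodes: 4


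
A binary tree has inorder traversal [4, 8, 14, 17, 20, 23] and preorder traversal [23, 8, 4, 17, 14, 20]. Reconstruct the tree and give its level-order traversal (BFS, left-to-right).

Inorder:  [4, 8, 14, 17, 20, 23]
Preorder: [23, 8, 4, 17, 14, 20]
Algorithm: preorder visits root first, so consume preorder in order;
for each root, split the current inorder slice at that value into
left-subtree inorder and right-subtree inorder, then recurse.
Recursive splits:
  root=23; inorder splits into left=[4, 8, 14, 17, 20], right=[]
  root=8; inorder splits into left=[4], right=[14, 17, 20]
  root=4; inorder splits into left=[], right=[]
  root=17; inorder splits into left=[14], right=[20]
  root=14; inorder splits into left=[], right=[]
  root=20; inorder splits into left=[], right=[]
Reconstructed level-order: [23, 8, 4, 17, 14, 20]


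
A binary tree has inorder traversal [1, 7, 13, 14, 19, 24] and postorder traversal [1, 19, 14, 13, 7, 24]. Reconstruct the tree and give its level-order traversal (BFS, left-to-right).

Inorder:   [1, 7, 13, 14, 19, 24]
Postorder: [1, 19, 14, 13, 7, 24]
Algorithm: postorder visits root last, so walk postorder right-to-left;
each value is the root of the current inorder slice — split it at that
value, recurse on the right subtree first, then the left.
Recursive splits:
  root=24; inorder splits into left=[1, 7, 13, 14, 19], right=[]
  root=7; inorder splits into left=[1], right=[13, 14, 19]
  root=13; inorder splits into left=[], right=[14, 19]
  root=14; inorder splits into left=[], right=[19]
  root=19; inorder splits into left=[], right=[]
  root=1; inorder splits into left=[], right=[]
Reconstructed level-order: [24, 7, 1, 13, 14, 19]


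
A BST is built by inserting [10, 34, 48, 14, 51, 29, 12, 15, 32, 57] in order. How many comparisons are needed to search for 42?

Search path for 42: 10 -> 34 -> 48
Found: False
Comparisons: 3


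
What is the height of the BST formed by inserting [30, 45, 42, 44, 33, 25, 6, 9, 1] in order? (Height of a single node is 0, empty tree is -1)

Insertion order: [30, 45, 42, 44, 33, 25, 6, 9, 1]
Tree (level-order array): [30, 25, 45, 6, None, 42, None, 1, 9, 33, 44]
Compute height bottom-up (empty subtree = -1):
  height(1) = 1 + max(-1, -1) = 0
  height(9) = 1 + max(-1, -1) = 0
  height(6) = 1 + max(0, 0) = 1
  height(25) = 1 + max(1, -1) = 2
  height(33) = 1 + max(-1, -1) = 0
  height(44) = 1 + max(-1, -1) = 0
  height(42) = 1 + max(0, 0) = 1
  height(45) = 1 + max(1, -1) = 2
  height(30) = 1 + max(2, 2) = 3
Height = 3


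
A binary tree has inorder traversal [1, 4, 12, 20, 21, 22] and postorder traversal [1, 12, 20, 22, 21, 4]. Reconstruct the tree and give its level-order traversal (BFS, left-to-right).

Inorder:   [1, 4, 12, 20, 21, 22]
Postorder: [1, 12, 20, 22, 21, 4]
Algorithm: postorder visits root last, so walk postorder right-to-left;
each value is the root of the current inorder slice — split it at that
value, recurse on the right subtree first, then the left.
Recursive splits:
  root=4; inorder splits into left=[1], right=[12, 20, 21, 22]
  root=21; inorder splits into left=[12, 20], right=[22]
  root=22; inorder splits into left=[], right=[]
  root=20; inorder splits into left=[12], right=[]
  root=12; inorder splits into left=[], right=[]
  root=1; inorder splits into left=[], right=[]
Reconstructed level-order: [4, 1, 21, 20, 22, 12]


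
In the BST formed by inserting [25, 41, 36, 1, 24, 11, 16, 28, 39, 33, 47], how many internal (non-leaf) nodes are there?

Tree built from: [25, 41, 36, 1, 24, 11, 16, 28, 39, 33, 47]
Tree (level-order array): [25, 1, 41, None, 24, 36, 47, 11, None, 28, 39, None, None, None, 16, None, 33]
Rule: An internal node has at least one child.
Per-node child counts:
  node 25: 2 child(ren)
  node 1: 1 child(ren)
  node 24: 1 child(ren)
  node 11: 1 child(ren)
  node 16: 0 child(ren)
  node 41: 2 child(ren)
  node 36: 2 child(ren)
  node 28: 1 child(ren)
  node 33: 0 child(ren)
  node 39: 0 child(ren)
  node 47: 0 child(ren)
Matching nodes: [25, 1, 24, 11, 41, 36, 28]
Count of internal (non-leaf) nodes: 7


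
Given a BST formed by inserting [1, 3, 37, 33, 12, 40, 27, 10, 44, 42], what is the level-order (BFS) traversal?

Tree insertion order: [1, 3, 37, 33, 12, 40, 27, 10, 44, 42]
Tree (level-order array): [1, None, 3, None, 37, 33, 40, 12, None, None, 44, 10, 27, 42]
BFS from the root, enqueuing left then right child of each popped node:
  queue [1] -> pop 1, enqueue [3], visited so far: [1]
  queue [3] -> pop 3, enqueue [37], visited so far: [1, 3]
  queue [37] -> pop 37, enqueue [33, 40], visited so far: [1, 3, 37]
  queue [33, 40] -> pop 33, enqueue [12], visited so far: [1, 3, 37, 33]
  queue [40, 12] -> pop 40, enqueue [44], visited so far: [1, 3, 37, 33, 40]
  queue [12, 44] -> pop 12, enqueue [10, 27], visited so far: [1, 3, 37, 33, 40, 12]
  queue [44, 10, 27] -> pop 44, enqueue [42], visited so far: [1, 3, 37, 33, 40, 12, 44]
  queue [10, 27, 42] -> pop 10, enqueue [none], visited so far: [1, 3, 37, 33, 40, 12, 44, 10]
  queue [27, 42] -> pop 27, enqueue [none], visited so far: [1, 3, 37, 33, 40, 12, 44, 10, 27]
  queue [42] -> pop 42, enqueue [none], visited so far: [1, 3, 37, 33, 40, 12, 44, 10, 27, 42]
Result: [1, 3, 37, 33, 40, 12, 44, 10, 27, 42]


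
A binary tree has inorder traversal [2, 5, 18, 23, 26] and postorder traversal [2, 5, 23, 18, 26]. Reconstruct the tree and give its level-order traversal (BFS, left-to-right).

Inorder:   [2, 5, 18, 23, 26]
Postorder: [2, 5, 23, 18, 26]
Algorithm: postorder visits root last, so walk postorder right-to-left;
each value is the root of the current inorder slice — split it at that
value, recurse on the right subtree first, then the left.
Recursive splits:
  root=26; inorder splits into left=[2, 5, 18, 23], right=[]
  root=18; inorder splits into left=[2, 5], right=[23]
  root=23; inorder splits into left=[], right=[]
  root=5; inorder splits into left=[2], right=[]
  root=2; inorder splits into left=[], right=[]
Reconstructed level-order: [26, 18, 5, 23, 2]


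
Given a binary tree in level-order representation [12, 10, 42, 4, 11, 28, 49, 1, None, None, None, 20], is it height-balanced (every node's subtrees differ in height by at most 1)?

Tree (level-order array): [12, 10, 42, 4, 11, 28, 49, 1, None, None, None, 20]
Definition: a tree is height-balanced if, at every node, |h(left) - h(right)| <= 1 (empty subtree has height -1).
Bottom-up per-node check:
  node 1: h_left=-1, h_right=-1, diff=0 [OK], height=0
  node 4: h_left=0, h_right=-1, diff=1 [OK], height=1
  node 11: h_left=-1, h_right=-1, diff=0 [OK], height=0
  node 10: h_left=1, h_right=0, diff=1 [OK], height=2
  node 20: h_left=-1, h_right=-1, diff=0 [OK], height=0
  node 28: h_left=0, h_right=-1, diff=1 [OK], height=1
  node 49: h_left=-1, h_right=-1, diff=0 [OK], height=0
  node 42: h_left=1, h_right=0, diff=1 [OK], height=2
  node 12: h_left=2, h_right=2, diff=0 [OK], height=3
All nodes satisfy the balance condition.
Result: Balanced


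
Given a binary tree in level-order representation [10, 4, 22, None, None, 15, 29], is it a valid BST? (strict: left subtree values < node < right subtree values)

Level-order array: [10, 4, 22, None, None, 15, 29]
Validate using subtree bounds (lo, hi): at each node, require lo < value < hi,
then recurse left with hi=value and right with lo=value.
Preorder trace (stopping at first violation):
  at node 10 with bounds (-inf, +inf): OK
  at node 4 with bounds (-inf, 10): OK
  at node 22 with bounds (10, +inf): OK
  at node 15 with bounds (10, 22): OK
  at node 29 with bounds (22, +inf): OK
No violation found at any node.
Result: Valid BST


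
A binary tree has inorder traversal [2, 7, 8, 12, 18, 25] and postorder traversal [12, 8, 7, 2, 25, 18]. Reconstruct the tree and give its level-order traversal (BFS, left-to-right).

Inorder:   [2, 7, 8, 12, 18, 25]
Postorder: [12, 8, 7, 2, 25, 18]
Algorithm: postorder visits root last, so walk postorder right-to-left;
each value is the root of the current inorder slice — split it at that
value, recurse on the right subtree first, then the left.
Recursive splits:
  root=18; inorder splits into left=[2, 7, 8, 12], right=[25]
  root=25; inorder splits into left=[], right=[]
  root=2; inorder splits into left=[], right=[7, 8, 12]
  root=7; inorder splits into left=[], right=[8, 12]
  root=8; inorder splits into left=[], right=[12]
  root=12; inorder splits into left=[], right=[]
Reconstructed level-order: [18, 2, 25, 7, 8, 12]


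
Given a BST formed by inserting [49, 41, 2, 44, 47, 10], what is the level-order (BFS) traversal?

Tree insertion order: [49, 41, 2, 44, 47, 10]
Tree (level-order array): [49, 41, None, 2, 44, None, 10, None, 47]
BFS from the root, enqueuing left then right child of each popped node:
  queue [49] -> pop 49, enqueue [41], visited so far: [49]
  queue [41] -> pop 41, enqueue [2, 44], visited so far: [49, 41]
  queue [2, 44] -> pop 2, enqueue [10], visited so far: [49, 41, 2]
  queue [44, 10] -> pop 44, enqueue [47], visited so far: [49, 41, 2, 44]
  queue [10, 47] -> pop 10, enqueue [none], visited so far: [49, 41, 2, 44, 10]
  queue [47] -> pop 47, enqueue [none], visited so far: [49, 41, 2, 44, 10, 47]
Result: [49, 41, 2, 44, 10, 47]


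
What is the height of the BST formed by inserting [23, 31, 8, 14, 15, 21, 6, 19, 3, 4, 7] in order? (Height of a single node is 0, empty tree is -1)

Insertion order: [23, 31, 8, 14, 15, 21, 6, 19, 3, 4, 7]
Tree (level-order array): [23, 8, 31, 6, 14, None, None, 3, 7, None, 15, None, 4, None, None, None, 21, None, None, 19]
Compute height bottom-up (empty subtree = -1):
  height(4) = 1 + max(-1, -1) = 0
  height(3) = 1 + max(-1, 0) = 1
  height(7) = 1 + max(-1, -1) = 0
  height(6) = 1 + max(1, 0) = 2
  height(19) = 1 + max(-1, -1) = 0
  height(21) = 1 + max(0, -1) = 1
  height(15) = 1 + max(-1, 1) = 2
  height(14) = 1 + max(-1, 2) = 3
  height(8) = 1 + max(2, 3) = 4
  height(31) = 1 + max(-1, -1) = 0
  height(23) = 1 + max(4, 0) = 5
Height = 5


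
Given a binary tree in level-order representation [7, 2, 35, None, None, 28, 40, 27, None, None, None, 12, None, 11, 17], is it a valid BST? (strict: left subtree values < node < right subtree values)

Level-order array: [7, 2, 35, None, None, 28, 40, 27, None, None, None, 12, None, 11, 17]
Validate using subtree bounds (lo, hi): at each node, require lo < value < hi,
then recurse left with hi=value and right with lo=value.
Preorder trace (stopping at first violation):
  at node 7 with bounds (-inf, +inf): OK
  at node 2 with bounds (-inf, 7): OK
  at node 35 with bounds (7, +inf): OK
  at node 28 with bounds (7, 35): OK
  at node 27 with bounds (7, 28): OK
  at node 12 with bounds (7, 27): OK
  at node 11 with bounds (7, 12): OK
  at node 17 with bounds (12, 27): OK
  at node 40 with bounds (35, +inf): OK
No violation found at any node.
Result: Valid BST


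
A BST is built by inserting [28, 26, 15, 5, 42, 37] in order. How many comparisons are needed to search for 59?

Search path for 59: 28 -> 42
Found: False
Comparisons: 2


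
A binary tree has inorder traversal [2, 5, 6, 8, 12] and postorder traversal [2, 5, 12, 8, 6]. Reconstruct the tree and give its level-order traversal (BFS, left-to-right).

Inorder:   [2, 5, 6, 8, 12]
Postorder: [2, 5, 12, 8, 6]
Algorithm: postorder visits root last, so walk postorder right-to-left;
each value is the root of the current inorder slice — split it at that
value, recurse on the right subtree first, then the left.
Recursive splits:
  root=6; inorder splits into left=[2, 5], right=[8, 12]
  root=8; inorder splits into left=[], right=[12]
  root=12; inorder splits into left=[], right=[]
  root=5; inorder splits into left=[2], right=[]
  root=2; inorder splits into left=[], right=[]
Reconstructed level-order: [6, 5, 8, 2, 12]


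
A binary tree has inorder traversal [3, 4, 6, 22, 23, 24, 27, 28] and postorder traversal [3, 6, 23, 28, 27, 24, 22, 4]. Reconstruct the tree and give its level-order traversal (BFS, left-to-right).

Inorder:   [3, 4, 6, 22, 23, 24, 27, 28]
Postorder: [3, 6, 23, 28, 27, 24, 22, 4]
Algorithm: postorder visits root last, so walk postorder right-to-left;
each value is the root of the current inorder slice — split it at that
value, recurse on the right subtree first, then the left.
Recursive splits:
  root=4; inorder splits into left=[3], right=[6, 22, 23, 24, 27, 28]
  root=22; inorder splits into left=[6], right=[23, 24, 27, 28]
  root=24; inorder splits into left=[23], right=[27, 28]
  root=27; inorder splits into left=[], right=[28]
  root=28; inorder splits into left=[], right=[]
  root=23; inorder splits into left=[], right=[]
  root=6; inorder splits into left=[], right=[]
  root=3; inorder splits into left=[], right=[]
Reconstructed level-order: [4, 3, 22, 6, 24, 23, 27, 28]


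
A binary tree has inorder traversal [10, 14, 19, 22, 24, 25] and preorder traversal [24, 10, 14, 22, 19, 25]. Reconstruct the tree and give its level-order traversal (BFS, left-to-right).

Inorder:  [10, 14, 19, 22, 24, 25]
Preorder: [24, 10, 14, 22, 19, 25]
Algorithm: preorder visits root first, so consume preorder in order;
for each root, split the current inorder slice at that value into
left-subtree inorder and right-subtree inorder, then recurse.
Recursive splits:
  root=24; inorder splits into left=[10, 14, 19, 22], right=[25]
  root=10; inorder splits into left=[], right=[14, 19, 22]
  root=14; inorder splits into left=[], right=[19, 22]
  root=22; inorder splits into left=[19], right=[]
  root=19; inorder splits into left=[], right=[]
  root=25; inorder splits into left=[], right=[]
Reconstructed level-order: [24, 10, 25, 14, 22, 19]


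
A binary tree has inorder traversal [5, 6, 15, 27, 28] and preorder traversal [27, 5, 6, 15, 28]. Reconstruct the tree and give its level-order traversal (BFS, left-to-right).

Inorder:  [5, 6, 15, 27, 28]
Preorder: [27, 5, 6, 15, 28]
Algorithm: preorder visits root first, so consume preorder in order;
for each root, split the current inorder slice at that value into
left-subtree inorder and right-subtree inorder, then recurse.
Recursive splits:
  root=27; inorder splits into left=[5, 6, 15], right=[28]
  root=5; inorder splits into left=[], right=[6, 15]
  root=6; inorder splits into left=[], right=[15]
  root=15; inorder splits into left=[], right=[]
  root=28; inorder splits into left=[], right=[]
Reconstructed level-order: [27, 5, 28, 6, 15]


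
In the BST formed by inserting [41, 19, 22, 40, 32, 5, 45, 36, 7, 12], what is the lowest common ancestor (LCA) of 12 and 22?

Tree insertion order: [41, 19, 22, 40, 32, 5, 45, 36, 7, 12]
Tree (level-order array): [41, 19, 45, 5, 22, None, None, None, 7, None, 40, None, 12, 32, None, None, None, None, 36]
In a BST, the LCA of p=12, q=22 is the first node v on the
root-to-leaf path with p <= v <= q (go left if both < v, right if both > v).
Walk from root:
  at 41: both 12 and 22 < 41, go left
  at 19: 12 <= 19 <= 22, this is the LCA
LCA = 19


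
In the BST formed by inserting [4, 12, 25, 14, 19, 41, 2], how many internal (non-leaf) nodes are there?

Tree built from: [4, 12, 25, 14, 19, 41, 2]
Tree (level-order array): [4, 2, 12, None, None, None, 25, 14, 41, None, 19]
Rule: An internal node has at least one child.
Per-node child counts:
  node 4: 2 child(ren)
  node 2: 0 child(ren)
  node 12: 1 child(ren)
  node 25: 2 child(ren)
  node 14: 1 child(ren)
  node 19: 0 child(ren)
  node 41: 0 child(ren)
Matching nodes: [4, 12, 25, 14]
Count of internal (non-leaf) nodes: 4


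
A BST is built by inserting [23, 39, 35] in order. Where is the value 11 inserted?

Starting tree (level order): [23, None, 39, 35]
Insertion path: 23
Result: insert 11 as left child of 23
Final tree (level order): [23, 11, 39, None, None, 35]


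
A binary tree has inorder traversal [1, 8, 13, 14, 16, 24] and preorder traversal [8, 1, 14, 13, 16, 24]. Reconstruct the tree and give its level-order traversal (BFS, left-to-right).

Inorder:  [1, 8, 13, 14, 16, 24]
Preorder: [8, 1, 14, 13, 16, 24]
Algorithm: preorder visits root first, so consume preorder in order;
for each root, split the current inorder slice at that value into
left-subtree inorder and right-subtree inorder, then recurse.
Recursive splits:
  root=8; inorder splits into left=[1], right=[13, 14, 16, 24]
  root=1; inorder splits into left=[], right=[]
  root=14; inorder splits into left=[13], right=[16, 24]
  root=13; inorder splits into left=[], right=[]
  root=16; inorder splits into left=[], right=[24]
  root=24; inorder splits into left=[], right=[]
Reconstructed level-order: [8, 1, 14, 13, 16, 24]


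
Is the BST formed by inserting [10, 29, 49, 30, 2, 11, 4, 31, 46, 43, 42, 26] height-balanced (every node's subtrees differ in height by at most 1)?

Tree (level-order array): [10, 2, 29, None, 4, 11, 49, None, None, None, 26, 30, None, None, None, None, 31, None, 46, 43, None, 42]
Definition: a tree is height-balanced if, at every node, |h(left) - h(right)| <= 1 (empty subtree has height -1).
Bottom-up per-node check:
  node 4: h_left=-1, h_right=-1, diff=0 [OK], height=0
  node 2: h_left=-1, h_right=0, diff=1 [OK], height=1
  node 26: h_left=-1, h_right=-1, diff=0 [OK], height=0
  node 11: h_left=-1, h_right=0, diff=1 [OK], height=1
  node 42: h_left=-1, h_right=-1, diff=0 [OK], height=0
  node 43: h_left=0, h_right=-1, diff=1 [OK], height=1
  node 46: h_left=1, h_right=-1, diff=2 [FAIL (|1--1|=2 > 1)], height=2
  node 31: h_left=-1, h_right=2, diff=3 [FAIL (|-1-2|=3 > 1)], height=3
  node 30: h_left=-1, h_right=3, diff=4 [FAIL (|-1-3|=4 > 1)], height=4
  node 49: h_left=4, h_right=-1, diff=5 [FAIL (|4--1|=5 > 1)], height=5
  node 29: h_left=1, h_right=5, diff=4 [FAIL (|1-5|=4 > 1)], height=6
  node 10: h_left=1, h_right=6, diff=5 [FAIL (|1-6|=5 > 1)], height=7
Node 46 violates the condition: |1 - -1| = 2 > 1.
Result: Not balanced


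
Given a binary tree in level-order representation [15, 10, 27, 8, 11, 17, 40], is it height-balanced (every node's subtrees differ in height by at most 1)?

Tree (level-order array): [15, 10, 27, 8, 11, 17, 40]
Definition: a tree is height-balanced if, at every node, |h(left) - h(right)| <= 1 (empty subtree has height -1).
Bottom-up per-node check:
  node 8: h_left=-1, h_right=-1, diff=0 [OK], height=0
  node 11: h_left=-1, h_right=-1, diff=0 [OK], height=0
  node 10: h_left=0, h_right=0, diff=0 [OK], height=1
  node 17: h_left=-1, h_right=-1, diff=0 [OK], height=0
  node 40: h_left=-1, h_right=-1, diff=0 [OK], height=0
  node 27: h_left=0, h_right=0, diff=0 [OK], height=1
  node 15: h_left=1, h_right=1, diff=0 [OK], height=2
All nodes satisfy the balance condition.
Result: Balanced


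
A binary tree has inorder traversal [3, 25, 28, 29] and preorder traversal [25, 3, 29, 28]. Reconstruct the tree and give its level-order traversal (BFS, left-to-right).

Inorder:  [3, 25, 28, 29]
Preorder: [25, 3, 29, 28]
Algorithm: preorder visits root first, so consume preorder in order;
for each root, split the current inorder slice at that value into
left-subtree inorder and right-subtree inorder, then recurse.
Recursive splits:
  root=25; inorder splits into left=[3], right=[28, 29]
  root=3; inorder splits into left=[], right=[]
  root=29; inorder splits into left=[28], right=[]
  root=28; inorder splits into left=[], right=[]
Reconstructed level-order: [25, 3, 29, 28]


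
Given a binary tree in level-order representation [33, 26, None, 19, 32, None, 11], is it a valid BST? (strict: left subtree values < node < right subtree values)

Level-order array: [33, 26, None, 19, 32, None, 11]
Validate using subtree bounds (lo, hi): at each node, require lo < value < hi,
then recurse left with hi=value and right with lo=value.
Preorder trace (stopping at first violation):
  at node 33 with bounds (-inf, +inf): OK
  at node 26 with bounds (-inf, 33): OK
  at node 19 with bounds (-inf, 26): OK
  at node 11 with bounds (19, 26): VIOLATION
Node 11 violates its bound: not (19 < 11 < 26).
Result: Not a valid BST


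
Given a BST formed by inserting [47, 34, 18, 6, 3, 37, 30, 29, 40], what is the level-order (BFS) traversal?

Tree insertion order: [47, 34, 18, 6, 3, 37, 30, 29, 40]
Tree (level-order array): [47, 34, None, 18, 37, 6, 30, None, 40, 3, None, 29]
BFS from the root, enqueuing left then right child of each popped node:
  queue [47] -> pop 47, enqueue [34], visited so far: [47]
  queue [34] -> pop 34, enqueue [18, 37], visited so far: [47, 34]
  queue [18, 37] -> pop 18, enqueue [6, 30], visited so far: [47, 34, 18]
  queue [37, 6, 30] -> pop 37, enqueue [40], visited so far: [47, 34, 18, 37]
  queue [6, 30, 40] -> pop 6, enqueue [3], visited so far: [47, 34, 18, 37, 6]
  queue [30, 40, 3] -> pop 30, enqueue [29], visited so far: [47, 34, 18, 37, 6, 30]
  queue [40, 3, 29] -> pop 40, enqueue [none], visited so far: [47, 34, 18, 37, 6, 30, 40]
  queue [3, 29] -> pop 3, enqueue [none], visited so far: [47, 34, 18, 37, 6, 30, 40, 3]
  queue [29] -> pop 29, enqueue [none], visited so far: [47, 34, 18, 37, 6, 30, 40, 3, 29]
Result: [47, 34, 18, 37, 6, 30, 40, 3, 29]


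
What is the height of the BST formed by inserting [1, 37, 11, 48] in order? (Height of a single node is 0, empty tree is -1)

Insertion order: [1, 37, 11, 48]
Tree (level-order array): [1, None, 37, 11, 48]
Compute height bottom-up (empty subtree = -1):
  height(11) = 1 + max(-1, -1) = 0
  height(48) = 1 + max(-1, -1) = 0
  height(37) = 1 + max(0, 0) = 1
  height(1) = 1 + max(-1, 1) = 2
Height = 2


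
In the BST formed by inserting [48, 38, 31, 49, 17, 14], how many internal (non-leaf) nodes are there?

Tree built from: [48, 38, 31, 49, 17, 14]
Tree (level-order array): [48, 38, 49, 31, None, None, None, 17, None, 14]
Rule: An internal node has at least one child.
Per-node child counts:
  node 48: 2 child(ren)
  node 38: 1 child(ren)
  node 31: 1 child(ren)
  node 17: 1 child(ren)
  node 14: 0 child(ren)
  node 49: 0 child(ren)
Matching nodes: [48, 38, 31, 17]
Count of internal (non-leaf) nodes: 4


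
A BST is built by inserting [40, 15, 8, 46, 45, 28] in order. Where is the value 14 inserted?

Starting tree (level order): [40, 15, 46, 8, 28, 45]
Insertion path: 40 -> 15 -> 8
Result: insert 14 as right child of 8
Final tree (level order): [40, 15, 46, 8, 28, 45, None, None, 14]


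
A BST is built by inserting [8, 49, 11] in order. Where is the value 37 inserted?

Starting tree (level order): [8, None, 49, 11]
Insertion path: 8 -> 49 -> 11
Result: insert 37 as right child of 11
Final tree (level order): [8, None, 49, 11, None, None, 37]


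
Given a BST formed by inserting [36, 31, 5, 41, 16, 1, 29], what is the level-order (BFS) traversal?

Tree insertion order: [36, 31, 5, 41, 16, 1, 29]
Tree (level-order array): [36, 31, 41, 5, None, None, None, 1, 16, None, None, None, 29]
BFS from the root, enqueuing left then right child of each popped node:
  queue [36] -> pop 36, enqueue [31, 41], visited so far: [36]
  queue [31, 41] -> pop 31, enqueue [5], visited so far: [36, 31]
  queue [41, 5] -> pop 41, enqueue [none], visited so far: [36, 31, 41]
  queue [5] -> pop 5, enqueue [1, 16], visited so far: [36, 31, 41, 5]
  queue [1, 16] -> pop 1, enqueue [none], visited so far: [36, 31, 41, 5, 1]
  queue [16] -> pop 16, enqueue [29], visited so far: [36, 31, 41, 5, 1, 16]
  queue [29] -> pop 29, enqueue [none], visited so far: [36, 31, 41, 5, 1, 16, 29]
Result: [36, 31, 41, 5, 1, 16, 29]


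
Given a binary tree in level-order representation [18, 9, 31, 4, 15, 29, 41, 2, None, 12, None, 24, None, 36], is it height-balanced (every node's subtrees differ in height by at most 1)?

Tree (level-order array): [18, 9, 31, 4, 15, 29, 41, 2, None, 12, None, 24, None, 36]
Definition: a tree is height-balanced if, at every node, |h(left) - h(right)| <= 1 (empty subtree has height -1).
Bottom-up per-node check:
  node 2: h_left=-1, h_right=-1, diff=0 [OK], height=0
  node 4: h_left=0, h_right=-1, diff=1 [OK], height=1
  node 12: h_left=-1, h_right=-1, diff=0 [OK], height=0
  node 15: h_left=0, h_right=-1, diff=1 [OK], height=1
  node 9: h_left=1, h_right=1, diff=0 [OK], height=2
  node 24: h_left=-1, h_right=-1, diff=0 [OK], height=0
  node 29: h_left=0, h_right=-1, diff=1 [OK], height=1
  node 36: h_left=-1, h_right=-1, diff=0 [OK], height=0
  node 41: h_left=0, h_right=-1, diff=1 [OK], height=1
  node 31: h_left=1, h_right=1, diff=0 [OK], height=2
  node 18: h_left=2, h_right=2, diff=0 [OK], height=3
All nodes satisfy the balance condition.
Result: Balanced


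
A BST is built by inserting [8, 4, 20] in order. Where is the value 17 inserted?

Starting tree (level order): [8, 4, 20]
Insertion path: 8 -> 20
Result: insert 17 as left child of 20
Final tree (level order): [8, 4, 20, None, None, 17]


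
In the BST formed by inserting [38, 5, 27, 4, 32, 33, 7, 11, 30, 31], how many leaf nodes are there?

Tree built from: [38, 5, 27, 4, 32, 33, 7, 11, 30, 31]
Tree (level-order array): [38, 5, None, 4, 27, None, None, 7, 32, None, 11, 30, 33, None, None, None, 31]
Rule: A leaf has 0 children.
Per-node child counts:
  node 38: 1 child(ren)
  node 5: 2 child(ren)
  node 4: 0 child(ren)
  node 27: 2 child(ren)
  node 7: 1 child(ren)
  node 11: 0 child(ren)
  node 32: 2 child(ren)
  node 30: 1 child(ren)
  node 31: 0 child(ren)
  node 33: 0 child(ren)
Matching nodes: [4, 11, 31, 33]
Count of leaf nodes: 4


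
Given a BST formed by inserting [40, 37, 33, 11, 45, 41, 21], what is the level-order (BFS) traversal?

Tree insertion order: [40, 37, 33, 11, 45, 41, 21]
Tree (level-order array): [40, 37, 45, 33, None, 41, None, 11, None, None, None, None, 21]
BFS from the root, enqueuing left then right child of each popped node:
  queue [40] -> pop 40, enqueue [37, 45], visited so far: [40]
  queue [37, 45] -> pop 37, enqueue [33], visited so far: [40, 37]
  queue [45, 33] -> pop 45, enqueue [41], visited so far: [40, 37, 45]
  queue [33, 41] -> pop 33, enqueue [11], visited so far: [40, 37, 45, 33]
  queue [41, 11] -> pop 41, enqueue [none], visited so far: [40, 37, 45, 33, 41]
  queue [11] -> pop 11, enqueue [21], visited so far: [40, 37, 45, 33, 41, 11]
  queue [21] -> pop 21, enqueue [none], visited so far: [40, 37, 45, 33, 41, 11, 21]
Result: [40, 37, 45, 33, 41, 11, 21]


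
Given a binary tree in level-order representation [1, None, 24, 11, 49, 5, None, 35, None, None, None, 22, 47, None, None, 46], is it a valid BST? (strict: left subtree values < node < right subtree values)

Level-order array: [1, None, 24, 11, 49, 5, None, 35, None, None, None, 22, 47, None, None, 46]
Validate using subtree bounds (lo, hi): at each node, require lo < value < hi,
then recurse left with hi=value and right with lo=value.
Preorder trace (stopping at first violation):
  at node 1 with bounds (-inf, +inf): OK
  at node 24 with bounds (1, +inf): OK
  at node 11 with bounds (1, 24): OK
  at node 5 with bounds (1, 11): OK
  at node 49 with bounds (24, +inf): OK
  at node 35 with bounds (24, 49): OK
  at node 22 with bounds (24, 35): VIOLATION
Node 22 violates its bound: not (24 < 22 < 35).
Result: Not a valid BST


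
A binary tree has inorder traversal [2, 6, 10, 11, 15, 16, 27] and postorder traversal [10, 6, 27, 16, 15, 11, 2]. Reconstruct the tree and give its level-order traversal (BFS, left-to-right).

Inorder:   [2, 6, 10, 11, 15, 16, 27]
Postorder: [10, 6, 27, 16, 15, 11, 2]
Algorithm: postorder visits root last, so walk postorder right-to-left;
each value is the root of the current inorder slice — split it at that
value, recurse on the right subtree first, then the left.
Recursive splits:
  root=2; inorder splits into left=[], right=[6, 10, 11, 15, 16, 27]
  root=11; inorder splits into left=[6, 10], right=[15, 16, 27]
  root=15; inorder splits into left=[], right=[16, 27]
  root=16; inorder splits into left=[], right=[27]
  root=27; inorder splits into left=[], right=[]
  root=6; inorder splits into left=[], right=[10]
  root=10; inorder splits into left=[], right=[]
Reconstructed level-order: [2, 11, 6, 15, 10, 16, 27]


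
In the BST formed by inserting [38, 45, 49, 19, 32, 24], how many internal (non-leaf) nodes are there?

Tree built from: [38, 45, 49, 19, 32, 24]
Tree (level-order array): [38, 19, 45, None, 32, None, 49, 24]
Rule: An internal node has at least one child.
Per-node child counts:
  node 38: 2 child(ren)
  node 19: 1 child(ren)
  node 32: 1 child(ren)
  node 24: 0 child(ren)
  node 45: 1 child(ren)
  node 49: 0 child(ren)
Matching nodes: [38, 19, 32, 45]
Count of internal (non-leaf) nodes: 4


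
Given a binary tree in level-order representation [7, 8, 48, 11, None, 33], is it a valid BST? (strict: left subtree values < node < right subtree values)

Level-order array: [7, 8, 48, 11, None, 33]
Validate using subtree bounds (lo, hi): at each node, require lo < value < hi,
then recurse left with hi=value and right with lo=value.
Preorder trace (stopping at first violation):
  at node 7 with bounds (-inf, +inf): OK
  at node 8 with bounds (-inf, 7): VIOLATION
Node 8 violates its bound: not (-inf < 8 < 7).
Result: Not a valid BST


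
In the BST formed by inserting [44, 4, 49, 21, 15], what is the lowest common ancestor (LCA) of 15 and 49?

Tree insertion order: [44, 4, 49, 21, 15]
Tree (level-order array): [44, 4, 49, None, 21, None, None, 15]
In a BST, the LCA of p=15, q=49 is the first node v on the
root-to-leaf path with p <= v <= q (go left if both < v, right if both > v).
Walk from root:
  at 44: 15 <= 44 <= 49, this is the LCA
LCA = 44


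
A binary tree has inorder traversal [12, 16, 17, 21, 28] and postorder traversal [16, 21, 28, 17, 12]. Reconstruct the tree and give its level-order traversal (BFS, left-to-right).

Inorder:   [12, 16, 17, 21, 28]
Postorder: [16, 21, 28, 17, 12]
Algorithm: postorder visits root last, so walk postorder right-to-left;
each value is the root of the current inorder slice — split it at that
value, recurse on the right subtree first, then the left.
Recursive splits:
  root=12; inorder splits into left=[], right=[16, 17, 21, 28]
  root=17; inorder splits into left=[16], right=[21, 28]
  root=28; inorder splits into left=[21], right=[]
  root=21; inorder splits into left=[], right=[]
  root=16; inorder splits into left=[], right=[]
Reconstructed level-order: [12, 17, 16, 28, 21]


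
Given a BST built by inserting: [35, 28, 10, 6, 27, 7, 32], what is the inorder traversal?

Tree insertion order: [35, 28, 10, 6, 27, 7, 32]
Tree (level-order array): [35, 28, None, 10, 32, 6, 27, None, None, None, 7]
Inorder traversal: [6, 7, 10, 27, 28, 32, 35]


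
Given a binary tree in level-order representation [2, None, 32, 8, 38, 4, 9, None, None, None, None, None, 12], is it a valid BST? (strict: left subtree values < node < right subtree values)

Level-order array: [2, None, 32, 8, 38, 4, 9, None, None, None, None, None, 12]
Validate using subtree bounds (lo, hi): at each node, require lo < value < hi,
then recurse left with hi=value and right with lo=value.
Preorder trace (stopping at first violation):
  at node 2 with bounds (-inf, +inf): OK
  at node 32 with bounds (2, +inf): OK
  at node 8 with bounds (2, 32): OK
  at node 4 with bounds (2, 8): OK
  at node 9 with bounds (8, 32): OK
  at node 12 with bounds (9, 32): OK
  at node 38 with bounds (32, +inf): OK
No violation found at any node.
Result: Valid BST


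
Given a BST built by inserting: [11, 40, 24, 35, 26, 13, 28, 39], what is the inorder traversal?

Tree insertion order: [11, 40, 24, 35, 26, 13, 28, 39]
Tree (level-order array): [11, None, 40, 24, None, 13, 35, None, None, 26, 39, None, 28]
Inorder traversal: [11, 13, 24, 26, 28, 35, 39, 40]


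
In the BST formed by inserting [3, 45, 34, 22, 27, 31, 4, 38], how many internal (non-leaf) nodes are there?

Tree built from: [3, 45, 34, 22, 27, 31, 4, 38]
Tree (level-order array): [3, None, 45, 34, None, 22, 38, 4, 27, None, None, None, None, None, 31]
Rule: An internal node has at least one child.
Per-node child counts:
  node 3: 1 child(ren)
  node 45: 1 child(ren)
  node 34: 2 child(ren)
  node 22: 2 child(ren)
  node 4: 0 child(ren)
  node 27: 1 child(ren)
  node 31: 0 child(ren)
  node 38: 0 child(ren)
Matching nodes: [3, 45, 34, 22, 27]
Count of internal (non-leaf) nodes: 5


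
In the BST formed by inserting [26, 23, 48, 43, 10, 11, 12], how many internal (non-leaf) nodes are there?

Tree built from: [26, 23, 48, 43, 10, 11, 12]
Tree (level-order array): [26, 23, 48, 10, None, 43, None, None, 11, None, None, None, 12]
Rule: An internal node has at least one child.
Per-node child counts:
  node 26: 2 child(ren)
  node 23: 1 child(ren)
  node 10: 1 child(ren)
  node 11: 1 child(ren)
  node 12: 0 child(ren)
  node 48: 1 child(ren)
  node 43: 0 child(ren)
Matching nodes: [26, 23, 10, 11, 48]
Count of internal (non-leaf) nodes: 5


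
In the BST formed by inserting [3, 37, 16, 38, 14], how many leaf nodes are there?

Tree built from: [3, 37, 16, 38, 14]
Tree (level-order array): [3, None, 37, 16, 38, 14]
Rule: A leaf has 0 children.
Per-node child counts:
  node 3: 1 child(ren)
  node 37: 2 child(ren)
  node 16: 1 child(ren)
  node 14: 0 child(ren)
  node 38: 0 child(ren)
Matching nodes: [14, 38]
Count of leaf nodes: 2


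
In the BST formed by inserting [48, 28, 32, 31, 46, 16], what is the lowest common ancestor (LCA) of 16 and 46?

Tree insertion order: [48, 28, 32, 31, 46, 16]
Tree (level-order array): [48, 28, None, 16, 32, None, None, 31, 46]
In a BST, the LCA of p=16, q=46 is the first node v on the
root-to-leaf path with p <= v <= q (go left if both < v, right if both > v).
Walk from root:
  at 48: both 16 and 46 < 48, go left
  at 28: 16 <= 28 <= 46, this is the LCA
LCA = 28


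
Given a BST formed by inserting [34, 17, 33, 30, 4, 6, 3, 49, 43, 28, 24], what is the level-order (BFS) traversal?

Tree insertion order: [34, 17, 33, 30, 4, 6, 3, 49, 43, 28, 24]
Tree (level-order array): [34, 17, 49, 4, 33, 43, None, 3, 6, 30, None, None, None, None, None, None, None, 28, None, 24]
BFS from the root, enqueuing left then right child of each popped node:
  queue [34] -> pop 34, enqueue [17, 49], visited so far: [34]
  queue [17, 49] -> pop 17, enqueue [4, 33], visited so far: [34, 17]
  queue [49, 4, 33] -> pop 49, enqueue [43], visited so far: [34, 17, 49]
  queue [4, 33, 43] -> pop 4, enqueue [3, 6], visited so far: [34, 17, 49, 4]
  queue [33, 43, 3, 6] -> pop 33, enqueue [30], visited so far: [34, 17, 49, 4, 33]
  queue [43, 3, 6, 30] -> pop 43, enqueue [none], visited so far: [34, 17, 49, 4, 33, 43]
  queue [3, 6, 30] -> pop 3, enqueue [none], visited so far: [34, 17, 49, 4, 33, 43, 3]
  queue [6, 30] -> pop 6, enqueue [none], visited so far: [34, 17, 49, 4, 33, 43, 3, 6]
  queue [30] -> pop 30, enqueue [28], visited so far: [34, 17, 49, 4, 33, 43, 3, 6, 30]
  queue [28] -> pop 28, enqueue [24], visited so far: [34, 17, 49, 4, 33, 43, 3, 6, 30, 28]
  queue [24] -> pop 24, enqueue [none], visited so far: [34, 17, 49, 4, 33, 43, 3, 6, 30, 28, 24]
Result: [34, 17, 49, 4, 33, 43, 3, 6, 30, 28, 24]
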